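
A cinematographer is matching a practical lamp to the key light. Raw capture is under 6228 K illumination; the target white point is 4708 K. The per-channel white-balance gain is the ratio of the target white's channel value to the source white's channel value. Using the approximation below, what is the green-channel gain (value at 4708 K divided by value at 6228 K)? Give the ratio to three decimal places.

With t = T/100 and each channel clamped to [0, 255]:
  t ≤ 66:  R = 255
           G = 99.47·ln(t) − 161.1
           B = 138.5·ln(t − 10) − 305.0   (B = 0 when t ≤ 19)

0.889

At 6228 K (t = 62.28):
  G = 99.47·ln 62.28 − 161.1 = 99.47·4.1316 − 161.1 = 249.874.
At 4708 K (t = 47.08):
  G = 99.47·ln 47.08 − 161.1 = 99.47·3.8518 − 161.1 = 222.043.
Gain = 222.043 / 249.874 = 0.8886 → 0.889.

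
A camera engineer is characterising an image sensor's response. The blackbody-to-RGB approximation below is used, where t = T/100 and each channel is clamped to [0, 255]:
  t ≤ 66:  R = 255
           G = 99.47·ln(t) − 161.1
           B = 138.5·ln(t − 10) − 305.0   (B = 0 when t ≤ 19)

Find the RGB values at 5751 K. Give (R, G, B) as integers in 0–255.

t = 5751/100 = 57.51; the t ≤ 66 branch applies.
R = 255 by definition for t ≤ 66.
G = 99.47·ln 57.51 − 161.1 = 99.47·4.0520 − 161.1 = 241.948.
B = 138.5·ln(57.51 − 10) − 305.0 = 138.5·ln 47.51 − 305.0 = 138.5·3.8609 − 305.0 = 229.740.
Rounded: (255, 242, 230).

(255, 242, 230)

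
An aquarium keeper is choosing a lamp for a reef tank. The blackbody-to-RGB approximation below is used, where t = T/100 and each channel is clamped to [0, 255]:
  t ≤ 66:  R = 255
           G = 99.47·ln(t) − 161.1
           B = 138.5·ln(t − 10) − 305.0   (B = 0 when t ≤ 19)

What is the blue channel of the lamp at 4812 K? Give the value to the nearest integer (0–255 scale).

199

t = 4812/100 = 48.12; the t ≤ 66 branch applies.
B = 138.5·ln(48.12 − 10) − 305.0 = 138.5·ln 38.12 − 305.0 = 138.5·3.6407 − 305.0 = 199.242.
Rounded: 199.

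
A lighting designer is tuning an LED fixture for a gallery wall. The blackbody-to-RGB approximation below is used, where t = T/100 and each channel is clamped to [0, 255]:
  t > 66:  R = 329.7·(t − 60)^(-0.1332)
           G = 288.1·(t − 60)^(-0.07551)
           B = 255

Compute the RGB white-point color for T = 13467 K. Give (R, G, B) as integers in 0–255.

(186, 208, 255)

t = 13467/100 = 134.67; the t > 66 branch applies.
R = 329.7·(134.67 − 60)^(-0.1332) = 329.7·74.67^(-0.1332) = 329.7·0.56299 = 185.616.
G = 288.1·(134.67 − 60)^(-0.07551) = 288.1·74.67^(-0.07551) = 288.1·0.72204 = 208.019.
B = 255 by definition for t > 66.
Rounded: (186, 208, 255).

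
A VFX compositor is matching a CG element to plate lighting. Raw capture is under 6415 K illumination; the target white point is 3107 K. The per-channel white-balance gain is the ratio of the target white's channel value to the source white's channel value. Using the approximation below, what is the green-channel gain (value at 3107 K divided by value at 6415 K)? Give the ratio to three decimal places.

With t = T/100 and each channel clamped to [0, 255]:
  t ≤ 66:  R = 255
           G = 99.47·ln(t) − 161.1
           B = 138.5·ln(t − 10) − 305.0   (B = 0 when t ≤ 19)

0.715

At 6415 K (t = 64.15):
  G = 99.47·ln 64.15 − 161.1 = 99.47·4.1612 − 161.1 = 252.817.
At 3107 K (t = 31.07):
  G = 99.47·ln 31.07 − 161.1 = 99.47·3.4362 − 161.1 = 180.703.
Gain = 180.703 / 252.817 = 0.7148 → 0.715.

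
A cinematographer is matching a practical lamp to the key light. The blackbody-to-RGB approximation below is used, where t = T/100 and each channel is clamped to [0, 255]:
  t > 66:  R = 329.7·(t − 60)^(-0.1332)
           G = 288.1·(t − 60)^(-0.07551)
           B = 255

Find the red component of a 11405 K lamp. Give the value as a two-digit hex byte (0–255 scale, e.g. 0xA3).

0xC2

t = 11405/100 = 114.05; the t > 66 branch applies.
R = 329.7·(114.05 − 60)^(-0.1332) = 329.7·54.05^(-0.1332) = 329.7·0.58775 = 193.781.
Rounded: 194; in hex, 0xC2.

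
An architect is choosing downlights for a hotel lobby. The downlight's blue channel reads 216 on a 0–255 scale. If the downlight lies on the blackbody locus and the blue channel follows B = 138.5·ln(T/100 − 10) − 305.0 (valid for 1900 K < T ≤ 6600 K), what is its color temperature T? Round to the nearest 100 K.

5300 K

ln(t − 10) = (216 + 305.0) / 138.5 = 3.7617.
t − 10 = e^3.7617 = 43.023, so t = 53.023.
T = 100·t = 5302 K → 5300 K to the nearest 100 K.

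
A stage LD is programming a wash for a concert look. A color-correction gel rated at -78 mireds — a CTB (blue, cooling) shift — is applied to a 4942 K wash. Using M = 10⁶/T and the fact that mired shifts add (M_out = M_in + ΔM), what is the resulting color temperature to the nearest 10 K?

M_in = 10⁶/4942 = 202.35 mireds.
M_out = 202.35 + (-78) = 124.35 mireds.
T_out = 10⁶/124.35 = 8042.0 K → 8040 K.

8040 K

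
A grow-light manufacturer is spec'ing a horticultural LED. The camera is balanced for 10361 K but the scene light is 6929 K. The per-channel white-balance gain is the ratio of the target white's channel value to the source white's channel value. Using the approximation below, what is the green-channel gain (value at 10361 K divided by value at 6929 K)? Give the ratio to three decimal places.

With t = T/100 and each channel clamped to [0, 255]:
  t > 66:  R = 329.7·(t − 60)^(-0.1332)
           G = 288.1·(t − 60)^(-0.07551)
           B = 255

0.890

At 6929 K (t = 69.29):
  G = 288.1·(69.29 − 60)^(-0.07551) = 288.1·9.29^(-0.07551) = 288.1·0.84509 = 243.472.
At 10361 K (t = 103.61):
  G = 288.1·(103.61 − 60)^(-0.07551) = 288.1·43.61^(-0.07551) = 288.1·0.75196 = 216.640.
Gain = 216.640 / 243.472 = 0.8898 → 0.890.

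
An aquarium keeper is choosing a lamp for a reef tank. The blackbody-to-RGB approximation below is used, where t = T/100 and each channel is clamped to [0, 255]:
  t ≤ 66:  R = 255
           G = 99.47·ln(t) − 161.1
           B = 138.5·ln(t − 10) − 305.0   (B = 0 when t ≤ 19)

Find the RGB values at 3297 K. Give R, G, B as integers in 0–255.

t = 3297/100 = 32.97; the t ≤ 66 branch applies.
R = 255 by definition for t ≤ 66.
G = 99.47·ln 32.97 − 161.1 = 99.47·3.4956 − 161.1 = 186.607.
B = 138.5·ln(32.97 − 10) − 305.0 = 138.5·ln 22.97 − 305.0 = 138.5·3.1342 − 305.0 = 129.085.
Rounded: (255, 187, 129).

R=255, G=187, B=129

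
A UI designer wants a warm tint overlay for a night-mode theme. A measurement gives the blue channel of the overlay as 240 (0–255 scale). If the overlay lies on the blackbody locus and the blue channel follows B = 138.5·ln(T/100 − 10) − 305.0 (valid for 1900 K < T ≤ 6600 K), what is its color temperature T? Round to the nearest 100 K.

ln(t − 10) = (240 + 305.0) / 138.5 = 3.9350.
t − 10 = e^3.9350 = 51.163, so t = 61.163.
T = 100·t = 6116 K → 6100 K to the nearest 100 K.

6100 K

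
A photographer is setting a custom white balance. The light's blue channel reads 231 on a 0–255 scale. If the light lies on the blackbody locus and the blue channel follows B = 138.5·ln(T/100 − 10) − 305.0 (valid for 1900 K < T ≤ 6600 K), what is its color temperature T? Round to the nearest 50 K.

ln(t − 10) = (231 + 305.0) / 138.5 = 3.8700.
t − 10 = e^3.8700 = 47.944, so t = 57.944.
T = 100·t = 5794 K → 5800 K to the nearest 50 K.

5800 K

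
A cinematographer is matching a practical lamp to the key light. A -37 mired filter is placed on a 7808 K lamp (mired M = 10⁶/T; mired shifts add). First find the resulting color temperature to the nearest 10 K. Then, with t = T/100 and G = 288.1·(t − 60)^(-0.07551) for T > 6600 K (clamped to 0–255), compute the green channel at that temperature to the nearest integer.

214

M_in = 10⁶/7808 = 128.07; M_out = 128.07 + (-37) = 91.07.
T_out = 10⁶/91.07 = 10980.1 K → 10980 K; t = 109.8.
G = 288.1·(109.8 − 60)^(-0.07551) = 288.1·49.8^(-0.07551) = 288.1·0.74446 = 214.479.
Rounded: 214.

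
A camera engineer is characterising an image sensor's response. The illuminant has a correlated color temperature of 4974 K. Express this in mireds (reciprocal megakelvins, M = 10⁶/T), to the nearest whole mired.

M = 10⁶ / 4974 = 201.045 → 201 mireds.

201 mireds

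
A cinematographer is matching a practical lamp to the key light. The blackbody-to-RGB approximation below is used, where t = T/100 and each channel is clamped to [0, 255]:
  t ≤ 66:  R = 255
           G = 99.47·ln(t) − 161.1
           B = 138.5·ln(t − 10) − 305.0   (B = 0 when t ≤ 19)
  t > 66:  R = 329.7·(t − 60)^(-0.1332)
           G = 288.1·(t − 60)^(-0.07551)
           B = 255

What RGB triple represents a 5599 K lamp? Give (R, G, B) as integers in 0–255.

t = 5599/100 = 55.99; the t ≤ 66 branch applies.
R = 255 by definition for t ≤ 66.
G = 99.47·ln 55.99 − 161.1 = 99.47·4.0252 − 161.1 = 239.284.
B = 138.5·ln(55.99 − 10) − 305.0 = 138.5·ln 45.99 − 305.0 = 138.5·3.8284 − 305.0 = 225.237.
Rounded: (255, 239, 225).

(255, 239, 225)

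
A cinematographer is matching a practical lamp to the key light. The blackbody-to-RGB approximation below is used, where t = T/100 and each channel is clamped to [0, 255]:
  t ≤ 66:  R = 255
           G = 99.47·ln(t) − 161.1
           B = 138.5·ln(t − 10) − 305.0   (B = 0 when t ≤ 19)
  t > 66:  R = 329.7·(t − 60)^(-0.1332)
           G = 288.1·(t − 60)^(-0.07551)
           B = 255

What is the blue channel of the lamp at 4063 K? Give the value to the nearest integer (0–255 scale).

169

t = 4063/100 = 40.63; the t ≤ 66 branch applies.
B = 138.5·ln(40.63 − 10) − 305.0 = 138.5·ln 30.63 − 305.0 = 138.5·3.4220 − 305.0 = 168.944.
Rounded: 169.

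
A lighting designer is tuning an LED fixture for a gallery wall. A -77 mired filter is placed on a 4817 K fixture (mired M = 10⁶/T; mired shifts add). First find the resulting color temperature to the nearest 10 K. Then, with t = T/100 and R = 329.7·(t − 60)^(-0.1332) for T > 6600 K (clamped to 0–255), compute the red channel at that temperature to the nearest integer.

227

M_in = 10⁶/4817 = 207.60; M_out = 207.60 + (-77) = 130.60.
T_out = 10⁶/130.60 = 7657.1 K → 7660 K; t = 76.6.
R = 329.7·(76.6 − 60)^(-0.1332) = 329.7·16.6^(-0.1332) = 329.7·0.68783 = 226.778.
Rounded: 227.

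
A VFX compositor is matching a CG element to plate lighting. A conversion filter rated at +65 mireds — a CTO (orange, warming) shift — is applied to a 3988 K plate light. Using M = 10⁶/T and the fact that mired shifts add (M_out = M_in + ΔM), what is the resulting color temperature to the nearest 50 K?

3150 K

M_in = 10⁶/3988 = 250.75 mireds.
M_out = 250.75 + (+65) = 315.75 mireds.
T_out = 10⁶/315.75 = 3167.0 K → 3150 K.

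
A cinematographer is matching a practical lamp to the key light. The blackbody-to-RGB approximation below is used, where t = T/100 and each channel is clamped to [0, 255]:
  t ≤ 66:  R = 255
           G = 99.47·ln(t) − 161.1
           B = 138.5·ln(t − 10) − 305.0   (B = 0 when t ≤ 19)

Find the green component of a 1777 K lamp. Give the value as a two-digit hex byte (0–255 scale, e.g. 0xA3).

t = 1777/100 = 17.77; the t ≤ 66 branch applies.
G = 99.47·ln 17.77 − 161.1 = 99.47·2.8775 − 161.1 = 125.126.
Rounded: 125; in hex, 0x7D.

0x7D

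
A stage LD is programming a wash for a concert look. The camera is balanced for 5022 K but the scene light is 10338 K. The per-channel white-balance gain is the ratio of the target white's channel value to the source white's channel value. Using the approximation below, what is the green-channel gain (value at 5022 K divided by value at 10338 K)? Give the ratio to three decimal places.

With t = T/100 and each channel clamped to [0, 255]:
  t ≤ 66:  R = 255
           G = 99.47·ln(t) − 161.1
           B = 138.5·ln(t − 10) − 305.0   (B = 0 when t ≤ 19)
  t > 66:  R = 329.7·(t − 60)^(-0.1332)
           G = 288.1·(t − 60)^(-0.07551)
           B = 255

At 10338 K (t = 103.38):
  G = 288.1·(103.38 − 60)^(-0.07551) = 288.1·43.38^(-0.07551) = 288.1·0.75226 = 216.726.
At 5022 K (t = 50.22):
  G = 99.47·ln 50.22 − 161.1 = 99.47·3.9164 − 161.1 = 228.466.
Gain = 228.466 / 216.726 = 1.0542 → 1.054.

1.054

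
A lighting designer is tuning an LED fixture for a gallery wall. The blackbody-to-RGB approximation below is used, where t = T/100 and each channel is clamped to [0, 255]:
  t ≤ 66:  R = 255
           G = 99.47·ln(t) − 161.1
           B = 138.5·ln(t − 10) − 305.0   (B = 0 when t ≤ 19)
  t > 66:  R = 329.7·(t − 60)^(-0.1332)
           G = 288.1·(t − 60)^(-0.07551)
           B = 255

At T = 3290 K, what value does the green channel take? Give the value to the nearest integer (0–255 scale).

186

t = 3290/100 = 32.9; the t ≤ 66 branch applies.
G = 99.47·ln 32.9 − 161.1 = 99.47·3.4935 − 161.1 = 186.396.
Rounded: 186.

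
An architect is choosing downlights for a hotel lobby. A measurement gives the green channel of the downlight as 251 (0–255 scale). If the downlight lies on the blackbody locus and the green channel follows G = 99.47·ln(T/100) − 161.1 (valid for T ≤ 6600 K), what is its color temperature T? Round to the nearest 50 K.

6300 K

ln t = (251 + 161.1) / 99.47 = 4.1430.
t = e^4.1430 = 62.989.
T = 100·t = 6299 K → 6300 K to the nearest 50 K.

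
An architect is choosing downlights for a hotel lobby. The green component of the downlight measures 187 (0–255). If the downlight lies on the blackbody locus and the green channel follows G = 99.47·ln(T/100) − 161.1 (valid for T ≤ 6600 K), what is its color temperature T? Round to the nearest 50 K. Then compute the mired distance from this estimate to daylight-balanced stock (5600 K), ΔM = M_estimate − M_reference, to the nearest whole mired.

ln t = (187 + 161.1) / 99.47 = 3.4995.
t = e^3.4995 = 33.100.
T = 100·t = 3310 K → 3300 K to the nearest 50 K.
M_estimate = 10⁶/3300 = 303.03; M_reference = 10⁶/5600 = 178.57.
ΔM = 303.03 − 178.57 = 124.46 → +124 mireds.

+124 mireds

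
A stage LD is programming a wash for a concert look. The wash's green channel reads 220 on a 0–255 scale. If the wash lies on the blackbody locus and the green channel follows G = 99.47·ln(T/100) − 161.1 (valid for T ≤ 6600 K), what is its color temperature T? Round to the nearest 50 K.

4600 K

ln t = (220 + 161.1) / 99.47 = 3.8313.
t = e^3.8313 = 46.123.
T = 100·t = 4612 K → 4600 K to the nearest 50 K.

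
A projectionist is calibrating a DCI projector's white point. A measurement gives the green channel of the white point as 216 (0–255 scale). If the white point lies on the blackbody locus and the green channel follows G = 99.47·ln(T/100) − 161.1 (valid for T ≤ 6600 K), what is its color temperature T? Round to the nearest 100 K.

4400 K

ln t = (216 + 161.1) / 99.47 = 3.7911.
t = e^3.7911 = 44.305.
T = 100·t = 4430 K → 4400 K to the nearest 100 K.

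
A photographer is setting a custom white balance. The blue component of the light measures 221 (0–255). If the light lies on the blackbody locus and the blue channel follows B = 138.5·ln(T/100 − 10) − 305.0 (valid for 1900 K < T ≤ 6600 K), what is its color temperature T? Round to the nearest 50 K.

5450 K

ln(t − 10) = (221 + 305.0) / 138.5 = 3.7978.
t − 10 = e^3.7978 = 44.604, so t = 54.604.
T = 100·t = 5460 K → 5450 K to the nearest 50 K.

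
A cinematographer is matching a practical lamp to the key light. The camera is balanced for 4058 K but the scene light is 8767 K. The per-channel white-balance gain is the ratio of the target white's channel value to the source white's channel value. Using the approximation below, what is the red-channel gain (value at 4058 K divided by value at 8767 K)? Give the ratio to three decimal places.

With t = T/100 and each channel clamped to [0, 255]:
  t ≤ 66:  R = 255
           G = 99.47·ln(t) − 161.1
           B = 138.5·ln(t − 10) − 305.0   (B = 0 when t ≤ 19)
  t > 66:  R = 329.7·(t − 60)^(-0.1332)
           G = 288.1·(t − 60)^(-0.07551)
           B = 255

At 8767 K (t = 87.67):
  R = 329.7·(87.67 − 60)^(-0.1332) = 329.7·27.67^(-0.1332) = 329.7·0.64258 = 211.857.
At 4058 K (t = 40.58):
  R = 255 by definition for t ≤ 66.
Gain = 255.000 / 211.857 = 1.2036 → 1.204.

1.204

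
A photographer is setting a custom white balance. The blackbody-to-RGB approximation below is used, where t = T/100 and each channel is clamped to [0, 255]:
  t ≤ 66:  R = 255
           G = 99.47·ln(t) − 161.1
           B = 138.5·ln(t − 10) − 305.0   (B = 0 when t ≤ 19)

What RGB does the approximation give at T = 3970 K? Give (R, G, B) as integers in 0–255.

(255, 205, 165)

t = 3970/100 = 39.7; the t ≤ 66 branch applies.
R = 255 by definition for t ≤ 66.
G = 99.47·ln 39.7 − 161.1 = 99.47·3.6814 − 161.1 = 205.084.
B = 138.5·ln(39.7 − 10) − 305.0 = 138.5·ln 29.7 − 305.0 = 138.5·3.3911 − 305.0 = 164.674.
Rounded: (255, 205, 165).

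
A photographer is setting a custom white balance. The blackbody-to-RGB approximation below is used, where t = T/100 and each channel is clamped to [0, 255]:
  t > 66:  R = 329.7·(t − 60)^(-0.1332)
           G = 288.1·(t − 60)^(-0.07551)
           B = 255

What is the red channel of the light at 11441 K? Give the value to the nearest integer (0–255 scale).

t = 11441/100 = 114.41; the t > 66 branch applies.
R = 329.7·(114.41 − 60)^(-0.1332) = 329.7·54.41^(-0.1332) = 329.7·0.58723 = 193.609.
Rounded: 194.

194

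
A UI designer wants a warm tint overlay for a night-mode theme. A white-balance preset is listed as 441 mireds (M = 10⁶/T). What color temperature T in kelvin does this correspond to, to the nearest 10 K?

T = 10⁶ / 441 = 2267.57 K → 2270 K.

2270 K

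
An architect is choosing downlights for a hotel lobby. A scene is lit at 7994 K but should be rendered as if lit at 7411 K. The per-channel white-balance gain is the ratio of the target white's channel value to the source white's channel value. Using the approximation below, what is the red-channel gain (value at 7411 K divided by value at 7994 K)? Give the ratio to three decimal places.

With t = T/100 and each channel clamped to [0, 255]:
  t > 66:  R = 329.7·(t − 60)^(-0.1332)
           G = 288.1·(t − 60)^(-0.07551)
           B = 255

1.047

At 7994 K (t = 79.94):
  R = 329.7·(79.94 − 60)^(-0.1332) = 329.7·19.94^(-0.1332) = 329.7·0.67124 = 221.307.
At 7411 K (t = 74.11):
  R = 329.7·(74.11 − 60)^(-0.1332) = 329.7·14.11^(-0.1332) = 329.7·0.70288 = 231.741.
Gain = 231.741 / 221.307 = 1.0471 → 1.047.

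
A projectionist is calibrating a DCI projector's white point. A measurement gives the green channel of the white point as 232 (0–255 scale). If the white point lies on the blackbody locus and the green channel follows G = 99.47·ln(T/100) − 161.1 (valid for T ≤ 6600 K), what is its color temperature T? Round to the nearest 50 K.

ln t = (232 + 161.1) / 99.47 = 3.9519.
t = e^3.9519 = 52.036.
T = 100·t = 5204 K → 5200 K to the nearest 50 K.

5200 K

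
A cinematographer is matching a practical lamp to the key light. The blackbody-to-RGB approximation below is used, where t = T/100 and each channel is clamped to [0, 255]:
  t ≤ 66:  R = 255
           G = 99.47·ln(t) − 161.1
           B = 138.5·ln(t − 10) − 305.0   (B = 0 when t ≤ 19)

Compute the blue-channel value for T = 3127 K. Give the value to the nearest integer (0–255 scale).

118

t = 3127/100 = 31.27; the t ≤ 66 branch applies.
B = 138.5·ln(31.27 − 10) − 305.0 = 138.5·ln 21.27 − 305.0 = 138.5·3.0573 − 305.0 = 118.436.
Rounded: 118.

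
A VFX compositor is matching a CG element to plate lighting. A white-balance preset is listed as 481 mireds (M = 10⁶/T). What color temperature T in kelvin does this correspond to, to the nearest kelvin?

2079 K

T = 10⁶ / 481 = 2079.00 K → 2079 K.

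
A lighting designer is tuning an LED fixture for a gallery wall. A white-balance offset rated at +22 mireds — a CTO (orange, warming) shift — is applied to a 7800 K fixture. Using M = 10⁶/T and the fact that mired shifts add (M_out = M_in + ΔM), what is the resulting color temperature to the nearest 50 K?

6650 K

M_in = 10⁶/7800 = 128.21 mireds.
M_out = 128.21 + (+22) = 150.21 mireds.
T_out = 10⁶/150.21 = 6657.6 K → 6650 K.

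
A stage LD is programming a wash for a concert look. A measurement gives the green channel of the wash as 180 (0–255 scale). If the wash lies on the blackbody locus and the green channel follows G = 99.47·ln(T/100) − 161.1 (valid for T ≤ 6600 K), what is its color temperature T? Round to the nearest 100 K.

ln t = (180 + 161.1) / 99.47 = 3.4292.
t = e^3.4292 = 30.851.
T = 100·t = 3085 K → 3100 K to the nearest 100 K.

3100 K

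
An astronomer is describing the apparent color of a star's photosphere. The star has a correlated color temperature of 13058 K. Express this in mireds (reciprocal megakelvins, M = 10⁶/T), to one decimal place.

76.6 mireds

M = 10⁶ / 13058 = 76.581 → 76.6 mireds.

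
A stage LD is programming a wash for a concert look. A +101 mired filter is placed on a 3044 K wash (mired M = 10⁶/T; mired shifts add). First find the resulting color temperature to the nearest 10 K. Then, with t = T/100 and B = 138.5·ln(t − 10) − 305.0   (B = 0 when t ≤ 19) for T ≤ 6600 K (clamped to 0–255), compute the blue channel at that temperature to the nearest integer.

53

M_in = 10⁶/3044 = 328.52; M_out = 328.52 + (+101) = 429.52.
T_out = 10⁶/429.52 = 2328.2 K → 2330 K; t = 23.3.
B = 138.5·ln(23.3 − 10) − 305.0 = 138.5·ln 13.3 − 305.0 = 138.5·2.5878 − 305.0 = 53.405.
Rounded: 53.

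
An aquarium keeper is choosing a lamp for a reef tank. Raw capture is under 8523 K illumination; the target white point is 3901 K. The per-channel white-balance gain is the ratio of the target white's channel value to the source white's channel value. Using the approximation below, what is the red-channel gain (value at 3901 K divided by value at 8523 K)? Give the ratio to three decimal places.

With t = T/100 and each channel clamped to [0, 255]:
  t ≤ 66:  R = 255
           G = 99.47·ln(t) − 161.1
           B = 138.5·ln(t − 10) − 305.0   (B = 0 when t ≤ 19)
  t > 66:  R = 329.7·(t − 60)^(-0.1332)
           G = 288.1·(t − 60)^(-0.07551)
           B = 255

1.189

At 8523 K (t = 85.23):
  R = 329.7·(85.23 − 60)^(-0.1332) = 329.7·25.23^(-0.1332) = 329.7·0.65053 = 214.478.
At 3901 K (t = 39.01):
  R = 255 by definition for t ≤ 66.
Gain = 255.000 / 214.478 = 1.1889 → 1.189.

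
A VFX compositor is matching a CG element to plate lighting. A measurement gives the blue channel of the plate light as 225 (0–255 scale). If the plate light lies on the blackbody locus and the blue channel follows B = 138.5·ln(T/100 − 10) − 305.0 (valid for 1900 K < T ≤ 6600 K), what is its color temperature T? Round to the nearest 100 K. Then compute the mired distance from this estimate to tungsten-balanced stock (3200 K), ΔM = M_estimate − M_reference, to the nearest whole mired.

ln(t − 10) = (225 + 305.0) / 138.5 = 3.8267.
t − 10 = e^3.8267 = 45.911, so t = 55.911.
T = 100·t = 5591 K → 5600 K to the nearest 100 K.
M_estimate = 10⁶/5600 = 178.57; M_reference = 10⁶/3200 = 312.50.
ΔM = 178.57 − 312.50 = -133.93 → -134 mireds.

-134 mireds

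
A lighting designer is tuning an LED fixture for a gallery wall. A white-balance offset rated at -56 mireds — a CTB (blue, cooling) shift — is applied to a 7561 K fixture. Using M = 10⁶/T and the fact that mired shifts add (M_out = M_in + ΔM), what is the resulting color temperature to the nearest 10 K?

M_in = 10⁶/7561 = 132.26 mireds.
M_out = 132.26 + (-56) = 76.26 mireds.
T_out = 10⁶/76.26 = 13113.4 K → 13110 K.

13110 K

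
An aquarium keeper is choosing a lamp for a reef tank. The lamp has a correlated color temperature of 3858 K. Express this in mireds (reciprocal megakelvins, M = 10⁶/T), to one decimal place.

259.2 mireds

M = 10⁶ / 3858 = 259.202 → 259.2 mireds.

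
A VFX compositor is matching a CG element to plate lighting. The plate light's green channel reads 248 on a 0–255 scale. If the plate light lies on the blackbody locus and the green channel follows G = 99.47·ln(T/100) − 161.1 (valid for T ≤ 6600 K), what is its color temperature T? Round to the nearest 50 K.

6100 K

ln t = (248 + 161.1) / 99.47 = 4.1128.
t = e^4.1128 = 61.117.
T = 100·t = 6112 K → 6100 K to the nearest 50 K.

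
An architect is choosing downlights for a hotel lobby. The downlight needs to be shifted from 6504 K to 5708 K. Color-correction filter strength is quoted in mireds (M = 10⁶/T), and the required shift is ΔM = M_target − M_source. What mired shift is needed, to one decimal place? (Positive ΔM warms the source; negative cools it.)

+21.4 mireds

M_source = 10⁶/6504 = 153.752; M_target = 10⁶/5708 = 175.193.
ΔM = 175.193 − 153.752 = 21.441 → +21.4 mireds, a warming shift.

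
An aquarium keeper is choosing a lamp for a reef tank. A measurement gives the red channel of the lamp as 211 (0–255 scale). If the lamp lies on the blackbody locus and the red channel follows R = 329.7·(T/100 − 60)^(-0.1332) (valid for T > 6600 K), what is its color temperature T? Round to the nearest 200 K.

(t − 60)^(-0.1332) = 211/329.7 = 0.63998.
t − 60 = 0.63998^(1/-0.1332) = 0.63998^(-7.508) = 28.525, so t = 88.525.
T = 100·t = 8853 K → 8800 K to the nearest 200 K.

8800 K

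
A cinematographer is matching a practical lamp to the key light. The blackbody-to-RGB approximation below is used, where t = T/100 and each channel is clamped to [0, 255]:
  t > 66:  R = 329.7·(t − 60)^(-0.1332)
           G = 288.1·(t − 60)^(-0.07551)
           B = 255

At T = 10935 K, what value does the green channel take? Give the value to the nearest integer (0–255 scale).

t = 10935/100 = 109.35; the t > 66 branch applies.
G = 288.1·(109.35 − 60)^(-0.07551) = 288.1·49.35^(-0.07551) = 288.1·0.74497 = 214.626.
Rounded: 215.

215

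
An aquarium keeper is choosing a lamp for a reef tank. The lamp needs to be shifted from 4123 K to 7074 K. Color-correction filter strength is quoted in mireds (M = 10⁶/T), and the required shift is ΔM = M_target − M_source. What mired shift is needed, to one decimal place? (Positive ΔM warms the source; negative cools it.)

M_source = 10⁶/4123 = 242.542; M_target = 10⁶/7074 = 141.363.
ΔM = 141.363 − 242.542 = -101.179 → -101.2 mireds, a cooling shift.

-101.2 mireds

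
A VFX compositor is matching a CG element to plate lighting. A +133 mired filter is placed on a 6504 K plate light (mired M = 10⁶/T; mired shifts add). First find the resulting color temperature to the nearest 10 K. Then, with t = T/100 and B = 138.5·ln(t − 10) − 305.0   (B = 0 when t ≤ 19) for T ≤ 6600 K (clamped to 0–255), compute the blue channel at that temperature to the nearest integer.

140

M_in = 10⁶/6504 = 153.75; M_out = 153.75 + (+133) = 286.75.
T_out = 10⁶/286.75 = 3487.3 K → 3490 K; t = 34.9.
B = 138.5·ln(34.9 − 10) − 305.0 = 138.5·ln 24.9 − 305.0 = 138.5·3.2149 − 305.0 = 140.259.
Rounded: 140.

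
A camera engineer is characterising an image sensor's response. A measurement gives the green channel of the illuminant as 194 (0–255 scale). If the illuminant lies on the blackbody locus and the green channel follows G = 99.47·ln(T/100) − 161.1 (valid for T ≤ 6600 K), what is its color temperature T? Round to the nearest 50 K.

ln t = (194 + 161.1) / 99.47 = 3.5699.
t = e^3.5699 = 35.514.
T = 100·t = 3551 K → 3550 K to the nearest 50 K.

3550 K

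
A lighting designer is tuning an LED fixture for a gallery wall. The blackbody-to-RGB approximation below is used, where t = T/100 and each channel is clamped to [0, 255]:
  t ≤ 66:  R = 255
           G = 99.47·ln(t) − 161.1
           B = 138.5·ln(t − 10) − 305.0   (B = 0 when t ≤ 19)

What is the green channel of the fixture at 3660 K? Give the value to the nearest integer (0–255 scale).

197

t = 3660/100 = 36.6; the t ≤ 66 branch applies.
G = 99.47·ln 36.6 − 161.1 = 99.47·3.6000 − 161.1 = 196.997.
Rounded: 197.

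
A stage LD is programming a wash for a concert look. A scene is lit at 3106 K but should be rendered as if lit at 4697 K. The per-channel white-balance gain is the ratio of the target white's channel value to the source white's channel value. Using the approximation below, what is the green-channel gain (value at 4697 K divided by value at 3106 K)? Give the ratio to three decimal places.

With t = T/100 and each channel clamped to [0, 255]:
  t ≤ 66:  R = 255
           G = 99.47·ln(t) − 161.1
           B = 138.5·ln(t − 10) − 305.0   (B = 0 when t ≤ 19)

At 3106 K (t = 31.06):
  G = 99.47·ln 31.06 − 161.1 = 99.47·3.4359 − 161.1 = 180.671.
At 4697 K (t = 46.97):
  G = 99.47·ln 46.97 − 161.1 = 99.47·3.8495 − 161.1 = 221.811.
Gain = 221.811 / 180.671 = 1.2277 → 1.228.

1.228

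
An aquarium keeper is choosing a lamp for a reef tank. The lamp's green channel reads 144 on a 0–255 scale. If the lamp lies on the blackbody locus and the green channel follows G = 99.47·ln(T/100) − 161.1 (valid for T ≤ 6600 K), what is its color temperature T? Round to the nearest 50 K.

ln t = (144 + 161.1) / 99.47 = 3.0673.
t = e^3.0673 = 21.483.
T = 100·t = 2148 K → 2150 K to the nearest 50 K.

2150 K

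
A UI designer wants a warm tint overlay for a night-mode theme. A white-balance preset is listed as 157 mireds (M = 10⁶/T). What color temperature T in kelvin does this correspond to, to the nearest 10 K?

T = 10⁶ / 157 = 6369.43 K → 6370 K.

6370 K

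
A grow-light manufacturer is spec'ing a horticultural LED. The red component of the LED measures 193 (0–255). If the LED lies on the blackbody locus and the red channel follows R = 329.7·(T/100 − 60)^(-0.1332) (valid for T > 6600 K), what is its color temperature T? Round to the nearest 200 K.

11600 K

(t − 60)^(-0.1332) = 193/329.7 = 0.58538.
t − 60 = 0.58538^(1/-0.1332) = 0.58538^(-7.508) = 55.713, so t = 115.713.
T = 100·t = 11571 K → 11600 K to the nearest 200 K.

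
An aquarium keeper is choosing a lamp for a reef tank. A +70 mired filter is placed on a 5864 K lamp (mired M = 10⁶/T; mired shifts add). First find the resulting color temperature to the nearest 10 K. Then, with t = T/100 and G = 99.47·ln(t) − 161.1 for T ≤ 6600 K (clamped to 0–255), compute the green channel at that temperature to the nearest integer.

210

M_in = 10⁶/5864 = 170.53; M_out = 170.53 + (+70) = 240.53.
T_out = 10⁶/240.53 = 4157.4 K → 4160 K; t = 41.6.
G = 99.47·ln 41.6 − 161.1 = 99.47·3.7281 − 161.1 = 209.734.
Rounded: 210.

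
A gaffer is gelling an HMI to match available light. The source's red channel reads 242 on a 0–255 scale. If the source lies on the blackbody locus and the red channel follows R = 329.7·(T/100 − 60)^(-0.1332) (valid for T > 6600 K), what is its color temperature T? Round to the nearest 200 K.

(t − 60)^(-0.1332) = 242/329.7 = 0.73400.
t − 60 = 0.73400^(1/-0.1332) = 0.73400^(-7.508) = 10.193, so t = 70.193.
T = 100·t = 7019 K → 7000 K to the nearest 200 K.

7000 K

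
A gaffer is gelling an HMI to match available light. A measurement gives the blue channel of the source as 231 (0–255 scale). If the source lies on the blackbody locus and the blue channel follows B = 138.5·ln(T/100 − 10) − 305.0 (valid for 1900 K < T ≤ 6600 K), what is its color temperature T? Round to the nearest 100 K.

ln(t − 10) = (231 + 305.0) / 138.5 = 3.8700.
t − 10 = e^3.8700 = 47.944, so t = 57.944.
T = 100·t = 5794 K → 5800 K to the nearest 100 K.

5800 K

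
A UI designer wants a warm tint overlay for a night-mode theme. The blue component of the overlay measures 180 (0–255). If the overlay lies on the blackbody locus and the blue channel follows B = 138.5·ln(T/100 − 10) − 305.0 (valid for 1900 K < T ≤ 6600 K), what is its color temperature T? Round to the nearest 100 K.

ln(t − 10) = (180 + 305.0) / 138.5 = 3.5018.
t − 10 = e^3.5018 = 33.175, so t = 43.175.
T = 100·t = 4318 K → 4300 K to the nearest 100 K.

4300 K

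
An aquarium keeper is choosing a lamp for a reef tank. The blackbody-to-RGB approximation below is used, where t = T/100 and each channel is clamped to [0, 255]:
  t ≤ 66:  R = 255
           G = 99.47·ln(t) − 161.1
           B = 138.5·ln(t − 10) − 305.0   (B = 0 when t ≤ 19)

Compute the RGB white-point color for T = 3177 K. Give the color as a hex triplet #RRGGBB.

t = 3177/100 = 31.77; the t ≤ 66 branch applies.
R = 255 by definition for t ≤ 66.
G = 99.47·ln 31.77 − 161.1 = 99.47·3.4585 − 161.1 = 182.919.
B = 138.5·ln(31.77 − 10) − 305.0 = 138.5·ln 21.77 − 305.0 = 138.5·3.0805 − 305.0 = 121.654.
Rounded: (255, 183, 122).
In hex: #FFB77A.

#FFB77A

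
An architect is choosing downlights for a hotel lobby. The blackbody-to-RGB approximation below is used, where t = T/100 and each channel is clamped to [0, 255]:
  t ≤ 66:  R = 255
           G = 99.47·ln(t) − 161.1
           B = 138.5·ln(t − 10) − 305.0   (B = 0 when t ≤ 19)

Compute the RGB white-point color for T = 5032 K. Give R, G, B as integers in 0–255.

t = 5032/100 = 50.32; the t ≤ 66 branch applies.
R = 255 by definition for t ≤ 66.
G = 99.47·ln 50.32 − 161.1 = 99.47·3.9184 − 161.1 = 228.664.
B = 138.5·ln(50.32 − 10) − 305.0 = 138.5·ln 40.32 − 305.0 = 138.5·3.6968 − 305.0 = 207.013.
Rounded: (255, 229, 207).

R=255, G=229, B=207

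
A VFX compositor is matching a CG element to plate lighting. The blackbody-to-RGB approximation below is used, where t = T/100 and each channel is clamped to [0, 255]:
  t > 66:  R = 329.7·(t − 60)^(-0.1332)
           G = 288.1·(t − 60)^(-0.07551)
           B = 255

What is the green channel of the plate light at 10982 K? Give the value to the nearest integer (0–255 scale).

214

t = 10982/100 = 109.82; the t > 66 branch applies.
G = 288.1·(109.82 − 60)^(-0.07551) = 288.1·49.82^(-0.07551) = 288.1·0.74444 = 214.473.
Rounded: 214.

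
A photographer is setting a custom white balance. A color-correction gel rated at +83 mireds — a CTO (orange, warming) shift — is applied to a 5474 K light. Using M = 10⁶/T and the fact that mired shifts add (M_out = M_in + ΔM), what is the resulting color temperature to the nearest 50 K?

3750 K

M_in = 10⁶/5474 = 182.68 mireds.
M_out = 182.68 + (+83) = 265.68 mireds.
T_out = 10⁶/265.68 = 3763.9 K → 3750 K.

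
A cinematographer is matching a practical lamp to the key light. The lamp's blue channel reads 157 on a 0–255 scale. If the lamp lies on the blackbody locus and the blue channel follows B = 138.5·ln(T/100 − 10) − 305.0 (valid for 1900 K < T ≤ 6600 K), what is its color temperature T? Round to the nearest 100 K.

3800 K

ln(t − 10) = (157 + 305.0) / 138.5 = 3.3357.
t − 10 = e^3.3357 = 28.099, so t = 38.099.
T = 100·t = 3810 K → 3800 K to the nearest 100 K.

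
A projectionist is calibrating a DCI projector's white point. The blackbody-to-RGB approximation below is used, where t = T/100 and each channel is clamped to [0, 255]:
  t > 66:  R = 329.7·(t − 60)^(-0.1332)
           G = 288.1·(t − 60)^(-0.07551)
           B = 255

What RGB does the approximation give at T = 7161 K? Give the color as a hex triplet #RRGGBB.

t = 7161/100 = 71.61; the t > 66 branch applies.
R = 329.7·(71.61 − 60)^(-0.1332) = 329.7·11.61^(-0.1332) = 329.7·0.72138 = 237.839.
G = 288.1·(71.61 − 60)^(-0.07551) = 288.1·11.61^(-0.07551) = 288.1·0.83099 = 239.408.
B = 255 by definition for t > 66.
Rounded: (238, 239, 255).
In hex: #EEEFFF.

#EEEFFF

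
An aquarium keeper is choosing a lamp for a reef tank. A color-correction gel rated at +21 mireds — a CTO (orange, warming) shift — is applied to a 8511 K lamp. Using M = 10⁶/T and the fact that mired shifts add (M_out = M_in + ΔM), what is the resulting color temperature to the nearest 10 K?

M_in = 10⁶/8511 = 117.50 mireds.
M_out = 117.50 + (+21) = 138.50 mireds.
T_out = 10⁶/138.50 = 7220.5 K → 7220 K.

7220 K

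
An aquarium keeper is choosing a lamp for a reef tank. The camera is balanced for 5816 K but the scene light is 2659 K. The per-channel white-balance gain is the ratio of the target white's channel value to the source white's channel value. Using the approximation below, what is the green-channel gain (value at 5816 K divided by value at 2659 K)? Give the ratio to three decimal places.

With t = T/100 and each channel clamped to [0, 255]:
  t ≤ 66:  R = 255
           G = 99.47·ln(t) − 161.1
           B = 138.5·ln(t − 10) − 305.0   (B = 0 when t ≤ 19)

At 2659 K (t = 26.59):
  G = 99.47·ln 26.59 − 161.1 = 99.47·3.2805 − 161.1 = 165.215.
At 5816 K (t = 58.16):
  G = 99.47·ln 58.16 − 161.1 = 99.47·4.0632 − 161.1 = 243.066.
Gain = 243.066 / 165.215 = 1.4712 → 1.471.

1.471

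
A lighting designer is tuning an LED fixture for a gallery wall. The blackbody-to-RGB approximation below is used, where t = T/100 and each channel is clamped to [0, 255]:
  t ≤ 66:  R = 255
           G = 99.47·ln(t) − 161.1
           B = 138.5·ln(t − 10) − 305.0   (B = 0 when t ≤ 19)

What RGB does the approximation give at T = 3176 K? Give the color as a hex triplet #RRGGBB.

t = 3176/100 = 31.76; the t ≤ 66 branch applies.
R = 255 by definition for t ≤ 66.
G = 99.47·ln 31.76 − 161.1 = 99.47·3.4582 − 161.1 = 182.888.
B = 138.5·ln(31.76 − 10) − 305.0 = 138.5·ln 21.76 − 305.0 = 138.5·3.0801 − 305.0 = 121.590.
Rounded: (255, 183, 122).
In hex: #FFB77A.

#FFB77A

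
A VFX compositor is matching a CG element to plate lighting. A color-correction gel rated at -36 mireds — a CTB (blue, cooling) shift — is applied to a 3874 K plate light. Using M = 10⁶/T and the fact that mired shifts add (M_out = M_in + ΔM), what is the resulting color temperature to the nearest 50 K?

M_in = 10⁶/3874 = 258.13 mireds.
M_out = 258.13 + (-36) = 222.13 mireds.
T_out = 10⁶/222.13 = 4501.8 K → 4500 K.

4500 K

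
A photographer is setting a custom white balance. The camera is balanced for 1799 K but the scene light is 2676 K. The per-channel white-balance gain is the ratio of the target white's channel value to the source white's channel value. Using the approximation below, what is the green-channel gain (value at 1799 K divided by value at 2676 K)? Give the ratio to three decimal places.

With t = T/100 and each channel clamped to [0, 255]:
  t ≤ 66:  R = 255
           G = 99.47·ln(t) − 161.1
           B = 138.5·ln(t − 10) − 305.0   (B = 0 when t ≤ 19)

At 2676 K (t = 26.76):
  G = 99.47·ln 26.76 − 161.1 = 99.47·3.2869 − 161.1 = 165.849.
At 1799 K (t = 17.99):
  G = 99.47·ln 17.99 − 161.1 = 99.47·2.8898 − 161.1 = 126.350.
Gain = 126.350 / 165.849 = 0.7618 → 0.762.

0.762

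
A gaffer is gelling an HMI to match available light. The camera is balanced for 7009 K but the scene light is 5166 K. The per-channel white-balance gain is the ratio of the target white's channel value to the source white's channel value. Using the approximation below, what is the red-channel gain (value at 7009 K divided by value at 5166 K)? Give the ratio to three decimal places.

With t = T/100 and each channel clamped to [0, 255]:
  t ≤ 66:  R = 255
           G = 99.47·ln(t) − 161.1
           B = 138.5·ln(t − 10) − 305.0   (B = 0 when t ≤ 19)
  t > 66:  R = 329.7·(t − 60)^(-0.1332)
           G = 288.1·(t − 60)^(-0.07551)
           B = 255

At 5166 K (t = 51.66):
  R = 255 by definition for t ≤ 66.
At 7009 K (t = 70.09):
  R = 329.7·(70.09 − 60)^(-0.1332) = 329.7·10.09^(-0.1332) = 329.7·0.73499 = 242.326.
Gain = 242.326 / 255.000 = 0.9503 → 0.950.

0.950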